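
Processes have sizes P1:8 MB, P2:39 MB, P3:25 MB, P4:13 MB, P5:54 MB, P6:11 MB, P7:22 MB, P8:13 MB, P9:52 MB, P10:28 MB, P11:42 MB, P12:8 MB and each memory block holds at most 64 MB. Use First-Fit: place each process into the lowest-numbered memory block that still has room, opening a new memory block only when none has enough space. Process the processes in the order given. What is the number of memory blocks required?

memory block 1: place P1 (8 MB), 56 MB left
memory block 1: place P2 (39 MB), 17 MB left
memory block 2: place P3 (25 MB), 39 MB left
memory block 1: place P4 (13 MB), 4 MB left
memory block 3: place P5 (54 MB), 10 MB left
memory block 2: place P6 (11 MB), 28 MB left
memory block 2: place P7 (22 MB), 6 MB left
memory block 4: place P8 (13 MB), 51 MB left
memory block 5: place P9 (52 MB), 12 MB left
memory block 4: place P10 (28 MB), 23 MB left
memory block 6: place P11 (42 MB), 22 MB left
memory block 3: place P12 (8 MB), 2 MB left

6 memory blocks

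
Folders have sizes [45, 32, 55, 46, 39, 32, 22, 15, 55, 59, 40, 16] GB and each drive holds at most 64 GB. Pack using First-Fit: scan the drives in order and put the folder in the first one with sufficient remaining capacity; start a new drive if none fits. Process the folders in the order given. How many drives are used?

8

drive 1: place 45 GB, 19 GB left
drive 2: place 32 GB, 32 GB left
drive 3: place 55 GB, 9 GB left
drive 4: place 46 GB, 18 GB left
drive 5: place 39 GB, 25 GB left
drive 2: place 32 GB, 0 GB left
drive 5: place 22 GB, 3 GB left
drive 1: place 15 GB, 4 GB left
drive 6: place 55 GB, 9 GB left
drive 7: place 59 GB, 5 GB left
drive 8: place 40 GB, 24 GB left
drive 4: place 16 GB, 2 GB left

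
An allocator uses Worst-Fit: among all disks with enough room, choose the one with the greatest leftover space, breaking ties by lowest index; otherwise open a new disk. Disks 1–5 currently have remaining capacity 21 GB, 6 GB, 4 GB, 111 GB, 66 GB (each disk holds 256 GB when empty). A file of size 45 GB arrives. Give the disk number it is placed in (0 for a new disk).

Disks with room: disk 4 (111 GB), disk 5 (66 GB).
Most room is disk 4 with 111 GB free.

4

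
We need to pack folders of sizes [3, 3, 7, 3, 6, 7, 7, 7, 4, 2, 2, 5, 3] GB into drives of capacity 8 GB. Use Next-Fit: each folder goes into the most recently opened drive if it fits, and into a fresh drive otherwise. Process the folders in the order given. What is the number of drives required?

9 drives

drive 1: place 3 GB, 5 GB left
drive 1: place 3 GB, 2 GB left
drive 2: place 7 GB, 1 GB left
drive 3: place 3 GB, 5 GB left
drive 4: place 6 GB, 2 GB left
drive 5: place 7 GB, 1 GB left
drive 6: place 7 GB, 1 GB left
drive 7: place 7 GB, 1 GB left
drive 8: place 4 GB, 4 GB left
drive 8: place 2 GB, 2 GB left
drive 8: place 2 GB, 0 GB left
drive 9: place 5 GB, 3 GB left
drive 9: place 3 GB, 0 GB left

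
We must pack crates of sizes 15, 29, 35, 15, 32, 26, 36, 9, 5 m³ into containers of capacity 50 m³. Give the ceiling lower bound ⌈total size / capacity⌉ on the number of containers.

Total size = 15 + 29 + 35 + 15 + 32 + 26 + 36 + 9 + 5 = 202 m³.
⌈202 / 50⌉ = 5.

5 containers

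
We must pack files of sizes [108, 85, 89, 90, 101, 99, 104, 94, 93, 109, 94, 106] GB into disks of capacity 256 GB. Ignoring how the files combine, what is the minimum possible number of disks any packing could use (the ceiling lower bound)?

5

Total size = 108 + 85 + 89 + 90 + 101 + 99 + 104 + 94 + 93 + 109 + 94 + 106 = 1172 GB.
⌈1172 / 256⌉ = 5.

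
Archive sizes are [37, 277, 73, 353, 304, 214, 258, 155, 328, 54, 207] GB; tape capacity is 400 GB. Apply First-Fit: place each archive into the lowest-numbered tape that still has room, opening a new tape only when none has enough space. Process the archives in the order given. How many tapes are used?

37 GB → tape 1 (remaining 363 GB)
277 GB → tape 1 (remaining 86 GB)
73 GB → tape 1 (remaining 13 GB)
353 GB → tape 2 (remaining 47 GB)
304 GB → tape 3 (remaining 96 GB)
214 GB → tape 4 (remaining 186 GB)
258 GB → tape 5 (remaining 142 GB)
155 GB → tape 4 (remaining 31 GB)
328 GB → tape 6 (remaining 72 GB)
54 GB → tape 3 (remaining 42 GB)
207 GB → tape 7 (remaining 193 GB)
Final tapes: [37,277,73] [353] [304,54] [214,155] [258] [328] [207].

7 tapes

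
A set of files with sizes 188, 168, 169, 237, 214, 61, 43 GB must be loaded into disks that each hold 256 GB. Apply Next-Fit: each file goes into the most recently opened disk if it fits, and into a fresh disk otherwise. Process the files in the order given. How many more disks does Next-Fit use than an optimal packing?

Next-Fit: [188] [168] [169] [237] [214] [61,43] → 6 disks.
Total size 1080 GB; any packing needs at least ⌈1080/256⌉ = 5 disks.
An optimal packing achieves that bound: [237] [214] [188,61] [169,43] [168] → 5 disks.
Excess: 6 − 5 = 1.

1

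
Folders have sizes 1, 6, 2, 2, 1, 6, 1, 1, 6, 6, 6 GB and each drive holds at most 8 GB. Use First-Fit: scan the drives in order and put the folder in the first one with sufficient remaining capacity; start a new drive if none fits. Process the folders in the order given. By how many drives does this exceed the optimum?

First-Fit: [1,6,1] [2,2,1,1] [6] [6] [6] [6] → 6 drives.
Total size 38 GB; any packing needs at least ⌈38/8⌉ = 5 drives.
An optimal packing achieves that bound: [6,2] [6,2] [6,1,1] [6,1,1] [6] → 5 drives.
Excess: 6 − 5 = 1.

1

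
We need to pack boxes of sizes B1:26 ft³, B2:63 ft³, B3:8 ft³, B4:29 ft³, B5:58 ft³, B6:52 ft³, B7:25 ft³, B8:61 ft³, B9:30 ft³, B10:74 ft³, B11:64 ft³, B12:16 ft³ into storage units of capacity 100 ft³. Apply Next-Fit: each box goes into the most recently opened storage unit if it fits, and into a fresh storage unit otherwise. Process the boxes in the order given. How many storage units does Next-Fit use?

storage unit 1: place B1 (26 ft³), 74 ft³ left
storage unit 1: place B2 (63 ft³), 11 ft³ left
storage unit 1: place B3 (8 ft³), 3 ft³ left
storage unit 2: place B4 (29 ft³), 71 ft³ left
storage unit 2: place B5 (58 ft³), 13 ft³ left
storage unit 3: place B6 (52 ft³), 48 ft³ left
storage unit 3: place B7 (25 ft³), 23 ft³ left
storage unit 4: place B8 (61 ft³), 39 ft³ left
storage unit 4: place B9 (30 ft³), 9 ft³ left
storage unit 5: place B10 (74 ft³), 26 ft³ left
storage unit 6: place B11 (64 ft³), 36 ft³ left
storage unit 6: place B12 (16 ft³), 20 ft³ left

6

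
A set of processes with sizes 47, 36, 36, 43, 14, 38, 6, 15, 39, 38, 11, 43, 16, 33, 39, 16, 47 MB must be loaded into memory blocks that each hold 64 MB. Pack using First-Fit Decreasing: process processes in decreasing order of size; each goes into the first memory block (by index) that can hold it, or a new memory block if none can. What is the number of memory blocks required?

11

Sorted descending: 47, 47, 43, 43, 39, 39, 38, 38, 36, 36, 33, 16, 16, 15, 14, 11, 6.
memory block 1: place 47 MB, 17 MB left
memory block 2: place 47 MB, 17 MB left
memory block 3: place 43 MB, 21 MB left
memory block 4: place 43 MB, 21 MB left
memory block 5: place 39 MB, 25 MB left
memory block 6: place 39 MB, 25 MB left
memory block 7: place 38 MB, 26 MB left
memory block 8: place 38 MB, 26 MB left
memory block 9: place 36 MB, 28 MB left
memory block 10: place 36 MB, 28 MB left
memory block 11: place 33 MB, 31 MB left
memory block 1: place 16 MB, 1 MB left
memory block 2: place 16 MB, 1 MB left
memory block 3: place 15 MB, 6 MB left
memory block 4: place 14 MB, 7 MB left
memory block 5: place 11 MB, 14 MB left
memory block 3: place 6 MB, 0 MB left
Final memory blocks: [47,16] [47,16] [43,15,6] [43,14] [39,11] [39] [38] [38] [36] [36] [33].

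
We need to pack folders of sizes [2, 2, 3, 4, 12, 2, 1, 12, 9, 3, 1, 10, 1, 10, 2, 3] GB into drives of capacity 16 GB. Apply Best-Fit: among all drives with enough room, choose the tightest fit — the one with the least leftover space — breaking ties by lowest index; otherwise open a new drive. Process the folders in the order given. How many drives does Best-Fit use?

6

Put 2 GB in drive 1; 14 GB remain.
Put 2 GB in drive 1; 12 GB remain.
Put 3 GB in drive 1; 9 GB remain.
Put 4 GB in drive 1; 5 GB remain.
Put 12 GB in drive 2; 4 GB remain.
Put 2 GB in drive 2; 2 GB remain.
Put 1 GB in drive 2; 1 GB remain.
Put 12 GB in drive 3; 4 GB remain.
Put 9 GB in drive 4; 7 GB remain.
Put 3 GB in drive 3; 1 GB remain.
Put 1 GB in drive 2; 0 GB remain.
Put 10 GB in drive 5; 6 GB remain.
Put 1 GB in drive 3; 0 GB remain.
Put 10 GB in drive 6; 6 GB remain.
Put 2 GB in drive 1; 3 GB remain.
Put 3 GB in drive 1; 0 GB remain.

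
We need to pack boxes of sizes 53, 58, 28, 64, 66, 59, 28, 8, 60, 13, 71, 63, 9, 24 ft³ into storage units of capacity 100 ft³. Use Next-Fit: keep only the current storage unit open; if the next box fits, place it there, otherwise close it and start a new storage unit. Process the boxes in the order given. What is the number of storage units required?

8

Put 53 ft³ in storage unit 1; 47 ft³ remain.
Put 58 ft³ in storage unit 2; 42 ft³ remain.
Put 28 ft³ in storage unit 2; 14 ft³ remain.
Put 64 ft³ in storage unit 3; 36 ft³ remain.
Put 66 ft³ in storage unit 4; 34 ft³ remain.
Put 59 ft³ in storage unit 5; 41 ft³ remain.
Put 28 ft³ in storage unit 5; 13 ft³ remain.
Put 8 ft³ in storage unit 5; 5 ft³ remain.
Put 60 ft³ in storage unit 6; 40 ft³ remain.
Put 13 ft³ in storage unit 6; 27 ft³ remain.
Put 71 ft³ in storage unit 7; 29 ft³ remain.
Put 63 ft³ in storage unit 8; 37 ft³ remain.
Put 9 ft³ in storage unit 8; 28 ft³ remain.
Put 24 ft³ in storage unit 8; 4 ft³ remain.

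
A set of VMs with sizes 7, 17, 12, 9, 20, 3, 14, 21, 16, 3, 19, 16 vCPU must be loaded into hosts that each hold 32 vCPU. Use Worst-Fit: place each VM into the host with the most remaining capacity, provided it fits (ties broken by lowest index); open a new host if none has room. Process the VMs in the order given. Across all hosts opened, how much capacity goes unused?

host 1: place 7 vCPU, 25 vCPU left
host 1: place 17 vCPU, 8 vCPU left
host 2: place 12 vCPU, 20 vCPU left
host 2: place 9 vCPU, 11 vCPU left
host 3: place 20 vCPU, 12 vCPU left
host 3: place 3 vCPU, 9 vCPU left
host 4: place 14 vCPU, 18 vCPU left
host 5: place 21 vCPU, 11 vCPU left
host 4: place 16 vCPU, 2 vCPU left
host 2: place 3 vCPU, 8 vCPU left
host 6: place 19 vCPU, 13 vCPU left
host 7: place 16 vCPU, 16 vCPU left
7 hosts × 32 vCPU = 224 vCPU; used 157 vCPU; unused 67 vCPU.

67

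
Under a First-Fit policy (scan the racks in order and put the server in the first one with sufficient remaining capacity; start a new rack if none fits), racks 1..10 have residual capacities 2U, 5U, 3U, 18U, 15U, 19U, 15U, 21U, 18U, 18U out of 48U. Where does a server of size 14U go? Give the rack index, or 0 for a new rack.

4

Racks with room: rack 4 (18U), rack 5 (15U), rack 6 (19U), rack 7 (15U), rack 8 (21U), rack 9 (18U), rack 10 (18U).
The first with room is rack 4.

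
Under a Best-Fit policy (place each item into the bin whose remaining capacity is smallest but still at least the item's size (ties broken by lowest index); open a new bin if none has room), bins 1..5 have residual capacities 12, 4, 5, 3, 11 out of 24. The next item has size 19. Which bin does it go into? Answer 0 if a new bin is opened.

No bin has ≥ 19 free, so a new bin is opened.

0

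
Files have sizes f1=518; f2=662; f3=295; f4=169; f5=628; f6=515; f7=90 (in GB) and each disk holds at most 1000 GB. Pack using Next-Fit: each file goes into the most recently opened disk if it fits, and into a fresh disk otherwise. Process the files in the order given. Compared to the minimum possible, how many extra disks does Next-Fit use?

0

Next-Fit: [518] [662,295] [169,628] [515,90] → 4 disks.
4 files exceed 500 GB (half the capacity), and no two of those can share a disk, so at least 4 disks are needed.
So 4 is already optimal.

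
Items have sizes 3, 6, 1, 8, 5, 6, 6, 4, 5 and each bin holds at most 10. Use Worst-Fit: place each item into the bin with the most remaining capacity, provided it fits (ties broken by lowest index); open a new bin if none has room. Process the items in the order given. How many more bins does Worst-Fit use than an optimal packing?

Worst-Fit: [3,6,1] [8] [5,4] [6] [6] [5] → 6 bins.
Total size 44; any packing needs at least ⌈44/10⌉ = 5 bins.
An optimal packing achieves that bound: [8,1] [6,4] [6,3] [6] [5,5] → 5 bins.
Excess: 6 − 5 = 1.

1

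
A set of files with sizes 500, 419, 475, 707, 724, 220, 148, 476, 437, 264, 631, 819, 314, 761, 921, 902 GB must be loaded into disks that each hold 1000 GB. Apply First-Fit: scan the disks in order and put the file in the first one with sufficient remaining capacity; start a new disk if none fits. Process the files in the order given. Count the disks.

10 disks

Put 500 GB in disk 1; 500 GB remain.
Put 419 GB in disk 1; 81 GB remain.
Put 475 GB in disk 2; 525 GB remain.
Put 707 GB in disk 3; 293 GB remain.
Put 724 GB in disk 4; 276 GB remain.
Put 220 GB in disk 2; 305 GB remain.
Put 148 GB in disk 2; 157 GB remain.
Put 476 GB in disk 5; 524 GB remain.
Put 437 GB in disk 5; 87 GB remain.
Put 264 GB in disk 3; 29 GB remain.
Put 631 GB in disk 6; 369 GB remain.
Put 819 GB in disk 7; 181 GB remain.
Put 314 GB in disk 6; 55 GB remain.
Put 761 GB in disk 8; 239 GB remain.
Put 921 GB in disk 9; 79 GB remain.
Put 902 GB in disk 10; 98 GB remain.
Final disks: [500,419] [475,220,148] [707,264] [724] [476,437] [631,314] [819] [761] [921] [902].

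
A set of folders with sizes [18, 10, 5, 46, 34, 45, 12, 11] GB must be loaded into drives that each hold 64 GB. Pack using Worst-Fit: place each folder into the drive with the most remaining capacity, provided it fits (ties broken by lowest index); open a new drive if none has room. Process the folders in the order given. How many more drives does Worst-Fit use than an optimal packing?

Worst-Fit: [18,10,5,12] [46] [34,11] [45] → 4 drives.
Total size 181 GB; any packing needs at least ⌈181/64⌉ = 3 drives.
An optimal packing achieves that bound: [46,18] [45,12,5] [34,11,10] → 3 drives.
Excess: 4 − 3 = 1.

1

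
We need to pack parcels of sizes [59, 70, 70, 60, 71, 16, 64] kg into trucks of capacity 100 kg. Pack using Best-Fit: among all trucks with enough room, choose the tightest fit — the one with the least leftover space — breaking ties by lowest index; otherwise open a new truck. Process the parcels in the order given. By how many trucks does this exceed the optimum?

0

Best-Fit: [59] [70] [70] [60] [71,16] [64] → 6 trucks.
6 parcels exceed 50 kg (half the capacity), and no two of those can share a truck, so at least 6 trucks are needed.
So 6 is already optimal.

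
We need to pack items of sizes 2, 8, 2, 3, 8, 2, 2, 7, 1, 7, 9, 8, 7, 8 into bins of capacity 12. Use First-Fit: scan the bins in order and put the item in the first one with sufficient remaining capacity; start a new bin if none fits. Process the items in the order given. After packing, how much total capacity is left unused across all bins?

22

2 → bin 1 (remaining 10)
8 → bin 1 (remaining 2)
2 → bin 1 (remaining 0)
3 → bin 2 (remaining 9)
8 → bin 2 (remaining 1)
2 → bin 3 (remaining 10)
2 → bin 3 (remaining 8)
7 → bin 3 (remaining 1)
1 → bin 2 (remaining 0)
7 → bin 4 (remaining 5)
9 → bin 5 (remaining 3)
8 → bin 6 (remaining 4)
7 → bin 7 (remaining 5)
8 → bin 8 (remaining 4)
8 bins × 12 = 96; used 74; unused 22.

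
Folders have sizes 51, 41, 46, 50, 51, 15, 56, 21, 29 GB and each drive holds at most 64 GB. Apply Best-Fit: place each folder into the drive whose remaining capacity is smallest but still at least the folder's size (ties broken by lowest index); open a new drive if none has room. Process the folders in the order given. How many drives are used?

7 drives

drive 1: place 51 GB, 13 GB left
drive 2: place 41 GB, 23 GB left
drive 3: place 46 GB, 18 GB left
drive 4: place 50 GB, 14 GB left
drive 5: place 51 GB, 13 GB left
drive 3: place 15 GB, 3 GB left
drive 6: place 56 GB, 8 GB left
drive 2: place 21 GB, 2 GB left
drive 7: place 29 GB, 35 GB left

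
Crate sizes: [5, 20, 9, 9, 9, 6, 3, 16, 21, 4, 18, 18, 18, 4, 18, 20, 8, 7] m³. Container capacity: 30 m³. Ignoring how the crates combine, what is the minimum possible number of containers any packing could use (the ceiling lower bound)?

Total size = 5 + 20 + 9 + 9 + 9 + 6 + 3 + 16 + 21 + 4 + 18 + 18 + 18 + 4 + 18 + 20 + 8 + 7 = 213 m³.
⌈213 / 30⌉ = 8.

8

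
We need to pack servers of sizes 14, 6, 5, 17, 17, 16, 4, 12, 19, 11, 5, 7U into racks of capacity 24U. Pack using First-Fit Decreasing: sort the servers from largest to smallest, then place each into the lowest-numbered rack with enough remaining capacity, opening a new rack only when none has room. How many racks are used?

6

Sorted descending: 19, 17, 17, 16, 14, 12, 11, 7, 6, 5, 5, 4.
19U → rack 1 (remaining 5U)
17U → rack 2 (remaining 7U)
17U → rack 3 (remaining 7U)
16U → rack 4 (remaining 8U)
14U → rack 5 (remaining 10U)
12U → rack 6 (remaining 12U)
11U → rack 6 (remaining 1U)
7U → rack 2 (remaining 0U)
6U → rack 3 (remaining 1U)
5U → rack 1 (remaining 0U)
5U → rack 4 (remaining 3U)
4U → rack 5 (remaining 6U)
Final racks: [19,5] [17,7] [17,6] [16,5] [14,4] [12,11].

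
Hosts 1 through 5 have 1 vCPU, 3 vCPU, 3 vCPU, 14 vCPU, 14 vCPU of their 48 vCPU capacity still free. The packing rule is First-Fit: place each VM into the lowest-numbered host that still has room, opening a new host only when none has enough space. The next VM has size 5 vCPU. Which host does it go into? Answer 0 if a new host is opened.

4

Hosts with room: host 4 (14 vCPU), host 5 (14 vCPU).
The first with room is host 4.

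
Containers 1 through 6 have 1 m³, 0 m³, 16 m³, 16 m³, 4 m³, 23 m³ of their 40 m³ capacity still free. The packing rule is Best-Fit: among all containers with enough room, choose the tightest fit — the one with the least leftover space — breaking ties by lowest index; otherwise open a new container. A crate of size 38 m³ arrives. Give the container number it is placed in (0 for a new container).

No container has ≥ 38 m³ free, so a new container is opened.

0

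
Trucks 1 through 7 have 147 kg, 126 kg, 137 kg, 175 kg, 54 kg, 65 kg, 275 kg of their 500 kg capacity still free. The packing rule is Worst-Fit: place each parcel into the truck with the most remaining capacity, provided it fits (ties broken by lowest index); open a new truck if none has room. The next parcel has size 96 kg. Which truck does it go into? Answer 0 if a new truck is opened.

7

Trucks with room: truck 1 (147 kg), truck 2 (126 kg), truck 3 (137 kg), truck 4 (175 kg), truck 7 (275 kg).
Most room is truck 7 with 275 kg free.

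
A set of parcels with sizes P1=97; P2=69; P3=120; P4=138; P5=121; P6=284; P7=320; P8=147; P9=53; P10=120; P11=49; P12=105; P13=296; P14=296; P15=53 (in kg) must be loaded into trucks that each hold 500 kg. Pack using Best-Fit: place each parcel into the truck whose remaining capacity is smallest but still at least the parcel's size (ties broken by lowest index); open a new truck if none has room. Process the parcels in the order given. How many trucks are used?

Put P1 (97 kg) in truck 1; 403 kg remain.
Put P2 (69 kg) in truck 1; 334 kg remain.
Put P3 (120 kg) in truck 1; 214 kg remain.
Put P4 (138 kg) in truck 1; 76 kg remain.
Put P5 (121 kg) in truck 2; 379 kg remain.
Put P6 (284 kg) in truck 2; 95 kg remain.
Put P7 (320 kg) in truck 3; 180 kg remain.
Put P8 (147 kg) in truck 3; 33 kg remain.
Put P9 (53 kg) in truck 1; 23 kg remain.
Put P10 (120 kg) in truck 4; 380 kg remain.
Put P11 (49 kg) in truck 2; 46 kg remain.
Put P12 (105 kg) in truck 4; 275 kg remain.
Put P13 (296 kg) in truck 5; 204 kg remain.
Put P14 (296 kg) in truck 6; 204 kg remain.
Put P15 (53 kg) in truck 5; 151 kg remain.

6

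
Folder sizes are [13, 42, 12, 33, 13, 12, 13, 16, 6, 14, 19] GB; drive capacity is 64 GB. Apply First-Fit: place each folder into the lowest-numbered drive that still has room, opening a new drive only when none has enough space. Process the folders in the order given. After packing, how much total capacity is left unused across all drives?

13 GB → drive 1 (remaining 51 GB)
42 GB → drive 1 (remaining 9 GB)
12 GB → drive 2 (remaining 52 GB)
33 GB → drive 2 (remaining 19 GB)
13 GB → drive 2 (remaining 6 GB)
12 GB → drive 3 (remaining 52 GB)
13 GB → drive 3 (remaining 39 GB)
16 GB → drive 3 (remaining 23 GB)
6 GB → drive 1 (remaining 3 GB)
14 GB → drive 3 (remaining 9 GB)
19 GB → drive 4 (remaining 45 GB)
4 drives × 64 GB = 256 GB; used 193 GB; unused 63 GB.

63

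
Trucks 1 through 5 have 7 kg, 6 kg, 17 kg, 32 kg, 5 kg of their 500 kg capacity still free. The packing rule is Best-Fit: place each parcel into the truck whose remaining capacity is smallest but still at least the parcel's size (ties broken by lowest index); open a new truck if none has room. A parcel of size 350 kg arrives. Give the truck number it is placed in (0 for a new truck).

No truck has ≥ 350 kg free, so a new truck is opened.

0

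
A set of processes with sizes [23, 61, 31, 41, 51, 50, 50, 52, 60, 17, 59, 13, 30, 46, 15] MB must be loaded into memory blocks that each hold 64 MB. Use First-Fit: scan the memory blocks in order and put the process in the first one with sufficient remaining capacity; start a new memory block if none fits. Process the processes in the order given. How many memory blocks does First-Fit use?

11 memory blocks

23 MB → memory block 1 (remaining 41 MB)
61 MB → memory block 2 (remaining 3 MB)
31 MB → memory block 1 (remaining 10 MB)
41 MB → memory block 3 (remaining 23 MB)
51 MB → memory block 4 (remaining 13 MB)
50 MB → memory block 5 (remaining 14 MB)
50 MB → memory block 6 (remaining 14 MB)
52 MB → memory block 7 (remaining 12 MB)
60 MB → memory block 8 (remaining 4 MB)
17 MB → memory block 3 (remaining 6 MB)
59 MB → memory block 9 (remaining 5 MB)
13 MB → memory block 4 (remaining 0 MB)
30 MB → memory block 10 (remaining 34 MB)
46 MB → memory block 11 (remaining 18 MB)
15 MB → memory block 10 (remaining 19 MB)
Final memory blocks: [23,31] [61] [41,17] [51,13] [50] [50] [52] [60] [59] [30,15] [46].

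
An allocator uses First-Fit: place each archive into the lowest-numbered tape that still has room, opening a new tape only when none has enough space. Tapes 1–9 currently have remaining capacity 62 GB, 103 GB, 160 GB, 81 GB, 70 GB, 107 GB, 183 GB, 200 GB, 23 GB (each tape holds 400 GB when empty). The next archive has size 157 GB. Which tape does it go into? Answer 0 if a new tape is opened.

3

Tapes with room: tape 3 (160 GB), tape 7 (183 GB), tape 8 (200 GB).
The first with room is tape 3.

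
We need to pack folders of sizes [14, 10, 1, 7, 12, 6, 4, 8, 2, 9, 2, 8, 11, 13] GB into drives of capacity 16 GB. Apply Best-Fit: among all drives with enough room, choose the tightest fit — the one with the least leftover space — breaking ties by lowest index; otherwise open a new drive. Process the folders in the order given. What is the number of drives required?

8

drive 1: place 14 GB, 2 GB left
drive 2: place 10 GB, 6 GB left
drive 1: place 1 GB, 1 GB left
drive 3: place 7 GB, 9 GB left
drive 4: place 12 GB, 4 GB left
drive 2: place 6 GB, 0 GB left
drive 4: place 4 GB, 0 GB left
drive 3: place 8 GB, 1 GB left
drive 5: place 2 GB, 14 GB left
drive 5: place 9 GB, 5 GB left
drive 5: place 2 GB, 3 GB left
drive 6: place 8 GB, 8 GB left
drive 7: place 11 GB, 5 GB left
drive 8: place 13 GB, 3 GB left
Final drives: [14,1] [10,6] [7,8] [12,4] [2,9,2] [8] [11] [13].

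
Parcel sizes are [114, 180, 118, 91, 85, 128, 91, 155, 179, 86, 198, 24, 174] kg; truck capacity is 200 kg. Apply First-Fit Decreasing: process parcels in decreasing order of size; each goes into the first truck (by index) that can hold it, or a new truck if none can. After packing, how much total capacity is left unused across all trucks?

Sorted descending: 198, 180, 179, 174, 155, 128, 118, 114, 91, 91, 86, 85, 24.
truck 1: place 198 kg, 2 kg left
truck 2: place 180 kg, 20 kg left
truck 3: place 179 kg, 21 kg left
truck 4: place 174 kg, 26 kg left
truck 5: place 155 kg, 45 kg left
truck 6: place 128 kg, 72 kg left
truck 7: place 118 kg, 82 kg left
truck 8: place 114 kg, 86 kg left
truck 9: place 91 kg, 109 kg left
truck 9: place 91 kg, 18 kg left
truck 8: place 86 kg, 0 kg left
truck 10: place 85 kg, 115 kg left
truck 4: place 24 kg, 2 kg left
10 trucks × 200 kg = 2000 kg; used 1623 kg; unused 377 kg.

377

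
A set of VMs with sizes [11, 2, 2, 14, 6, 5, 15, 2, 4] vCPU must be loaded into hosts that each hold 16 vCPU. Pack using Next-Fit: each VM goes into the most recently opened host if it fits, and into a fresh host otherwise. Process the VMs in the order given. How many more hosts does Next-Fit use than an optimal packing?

Next-Fit: [11,2,2] [14] [6,5] [15] [2,4] → 5 hosts.
Total size 61 vCPU; any packing needs at least ⌈61/16⌉ = 4 hosts.
An optimal packing achieves that bound: [15] [14,2] [11,5] [6,4,2,2] → 4 hosts.
Excess: 5 − 4 = 1.

1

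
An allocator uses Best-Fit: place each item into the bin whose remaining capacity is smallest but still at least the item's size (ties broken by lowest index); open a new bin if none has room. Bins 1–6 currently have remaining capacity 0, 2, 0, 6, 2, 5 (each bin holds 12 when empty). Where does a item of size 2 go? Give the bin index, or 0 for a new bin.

Bins with room: bin 2 (2), bin 4 (6), bin 5 (2), bin 6 (5).
Tightest fit is bin 2 with 2 free.

2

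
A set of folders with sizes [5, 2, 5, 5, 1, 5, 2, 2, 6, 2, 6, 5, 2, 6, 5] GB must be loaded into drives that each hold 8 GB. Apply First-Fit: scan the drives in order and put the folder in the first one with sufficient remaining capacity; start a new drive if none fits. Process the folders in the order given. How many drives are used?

9

Put 5 GB in drive 1; 3 GB remain.
Put 2 GB in drive 1; 1 GB remain.
Put 5 GB in drive 2; 3 GB remain.
Put 5 GB in drive 3; 3 GB remain.
Put 1 GB in drive 1; 0 GB remain.
Put 5 GB in drive 4; 3 GB remain.
Put 2 GB in drive 2; 1 GB remain.
Put 2 GB in drive 3; 1 GB remain.
Put 6 GB in drive 5; 2 GB remain.
Put 2 GB in drive 4; 1 GB remain.
Put 6 GB in drive 6; 2 GB remain.
Put 5 GB in drive 7; 3 GB remain.
Put 2 GB in drive 5; 0 GB remain.
Put 6 GB in drive 8; 2 GB remain.
Put 5 GB in drive 9; 3 GB remain.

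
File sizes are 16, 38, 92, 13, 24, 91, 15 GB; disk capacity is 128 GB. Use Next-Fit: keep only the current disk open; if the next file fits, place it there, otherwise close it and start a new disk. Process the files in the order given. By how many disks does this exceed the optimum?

1

Next-Fit: [16,38] [92,13] [24,91] [15] → 4 disks.
Total size 289 GB; any packing needs at least ⌈289/128⌉ = 3 disks.
An optimal packing achieves that bound: [92,24] [91,16,15] [38,13] → 3 disks.
Excess: 4 − 3 = 1.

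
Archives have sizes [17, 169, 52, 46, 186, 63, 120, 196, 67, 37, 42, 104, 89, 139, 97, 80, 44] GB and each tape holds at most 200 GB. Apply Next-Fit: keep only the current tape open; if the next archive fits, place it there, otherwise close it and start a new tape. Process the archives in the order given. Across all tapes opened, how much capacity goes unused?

452

tape 1: place 17 GB, 183 GB left
tape 1: place 169 GB, 14 GB left
tape 2: place 52 GB, 148 GB left
tape 2: place 46 GB, 102 GB left
tape 3: place 186 GB, 14 GB left
tape 4: place 63 GB, 137 GB left
tape 4: place 120 GB, 17 GB left
tape 5: place 196 GB, 4 GB left
tape 6: place 67 GB, 133 GB left
tape 6: place 37 GB, 96 GB left
tape 6: place 42 GB, 54 GB left
tape 7: place 104 GB, 96 GB left
tape 7: place 89 GB, 7 GB left
tape 8: place 139 GB, 61 GB left
tape 9: place 97 GB, 103 GB left
tape 9: place 80 GB, 23 GB left
tape 10: place 44 GB, 156 GB left
10 tapes × 200 GB = 2000 GB; used 1548 GB; unused 452 GB.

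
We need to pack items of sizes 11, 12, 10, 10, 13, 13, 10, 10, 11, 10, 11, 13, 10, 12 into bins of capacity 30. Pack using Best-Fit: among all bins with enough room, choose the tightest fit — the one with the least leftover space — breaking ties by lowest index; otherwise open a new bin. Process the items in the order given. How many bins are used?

7 bins

11 → bin 1 (remaining 19)
12 → bin 1 (remaining 7)
10 → bin 2 (remaining 20)
10 → bin 2 (remaining 10)
13 → bin 3 (remaining 17)
13 → bin 3 (remaining 4)
10 → bin 2 (remaining 0)
10 → bin 4 (remaining 20)
11 → bin 4 (remaining 9)
10 → bin 5 (remaining 20)
11 → bin 5 (remaining 9)
13 → bin 6 (remaining 17)
10 → bin 6 (remaining 7)
12 → bin 7 (remaining 18)
Final bins: [11,12] [10,10,10] [13,13] [10,11] [10,11] [13,10] [12].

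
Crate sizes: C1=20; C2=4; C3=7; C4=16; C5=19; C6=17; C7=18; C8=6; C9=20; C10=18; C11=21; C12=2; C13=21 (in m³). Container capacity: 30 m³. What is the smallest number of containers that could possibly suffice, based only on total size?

7

Total size = 20 + 4 + 7 + 16 + 19 + 17 + 18 + 6 + 20 + 18 + 21 + 2 + 21 = 189 m³.
⌈189 / 30⌉ = 7.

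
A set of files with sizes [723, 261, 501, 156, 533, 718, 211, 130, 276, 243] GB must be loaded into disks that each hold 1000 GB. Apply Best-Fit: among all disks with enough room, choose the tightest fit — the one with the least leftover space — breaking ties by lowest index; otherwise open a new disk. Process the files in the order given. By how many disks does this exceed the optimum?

1

Best-Fit: [723,261] [501,156,130] [533,276] [718,211] [243] → 5 disks.
Total size 3752 GB; any packing needs at least ⌈3752/1000⌉ = 4 disks.
An optimal packing achieves that bound: [723,276] [718,261] [533,243,211] [501,156,130] → 4 disks.
Excess: 5 − 4 = 1.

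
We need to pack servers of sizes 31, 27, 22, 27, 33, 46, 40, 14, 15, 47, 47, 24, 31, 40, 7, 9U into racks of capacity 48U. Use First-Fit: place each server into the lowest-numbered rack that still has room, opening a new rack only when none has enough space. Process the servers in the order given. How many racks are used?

11 racks

rack 1: place 31U, 17U left
rack 2: place 27U, 21U left
rack 3: place 22U, 26U left
rack 4: place 27U, 21U left
rack 5: place 33U, 15U left
rack 6: place 46U, 2U left
rack 7: place 40U, 8U left
rack 1: place 14U, 3U left
rack 2: place 15U, 6U left
rack 8: place 47U, 1U left
rack 9: place 47U, 1U left
rack 3: place 24U, 2U left
rack 10: place 31U, 17U left
rack 11: place 40U, 8U left
rack 4: place 7U, 14U left
rack 4: place 9U, 5U left
Final racks: [31,14] [27,15] [22,24] [27,7,9] [33] [46] [40] [47] [47] [31] [40].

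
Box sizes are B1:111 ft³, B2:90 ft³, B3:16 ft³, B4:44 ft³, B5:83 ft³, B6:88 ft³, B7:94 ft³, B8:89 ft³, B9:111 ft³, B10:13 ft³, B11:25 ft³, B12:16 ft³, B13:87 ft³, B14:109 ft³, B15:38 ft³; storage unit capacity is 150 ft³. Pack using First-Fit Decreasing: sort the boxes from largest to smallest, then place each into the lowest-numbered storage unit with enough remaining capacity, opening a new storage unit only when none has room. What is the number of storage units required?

Sorted descending: 111, 111, 109, 94, 90, 89, 88, 87, 83, 44, 38, 25, 16, 16, 13.
111 ft³ → storage unit 1 (remaining 39 ft³)
111 ft³ → storage unit 2 (remaining 39 ft³)
109 ft³ → storage unit 3 (remaining 41 ft³)
94 ft³ → storage unit 4 (remaining 56 ft³)
90 ft³ → storage unit 5 (remaining 60 ft³)
89 ft³ → storage unit 6 (remaining 61 ft³)
88 ft³ → storage unit 7 (remaining 62 ft³)
87 ft³ → storage unit 8 (remaining 63 ft³)
83 ft³ → storage unit 9 (remaining 67 ft³)
44 ft³ → storage unit 4 (remaining 12 ft³)
38 ft³ → storage unit 1 (remaining 1 ft³)
25 ft³ → storage unit 2 (remaining 14 ft³)
16 ft³ → storage unit 3 (remaining 25 ft³)
16 ft³ → storage unit 3 (remaining 9 ft³)
13 ft³ → storage unit 2 (remaining 1 ft³)
Final storage units: [111,38] [111,25,13] [109,16,16] [94,44] [90] [89] [88] [87] [83].

9 storage units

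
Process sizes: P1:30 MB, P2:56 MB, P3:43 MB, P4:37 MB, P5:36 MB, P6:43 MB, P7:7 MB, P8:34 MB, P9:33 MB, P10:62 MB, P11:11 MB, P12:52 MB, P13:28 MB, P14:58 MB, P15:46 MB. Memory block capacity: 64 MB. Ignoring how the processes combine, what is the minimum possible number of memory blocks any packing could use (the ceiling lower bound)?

9 memory blocks

Total size = 30 + 56 + 43 + 37 + 36 + 43 + 7 + 34 + 33 + 62 + 11 + 52 + 28 + 58 + 46 = 576 MB.
⌈576 / 64⌉ = 9.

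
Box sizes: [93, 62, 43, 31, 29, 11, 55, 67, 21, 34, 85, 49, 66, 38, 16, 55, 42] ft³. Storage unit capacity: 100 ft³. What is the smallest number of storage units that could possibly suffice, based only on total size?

8

Total size = 93 + 62 + 43 + 31 + 29 + 11 + 55 + 67 + 21 + 34 + 85 + 49 + 66 + 38 + 16 + 55 + 42 = 797 ft³.
⌈797 / 100⌉ = 8.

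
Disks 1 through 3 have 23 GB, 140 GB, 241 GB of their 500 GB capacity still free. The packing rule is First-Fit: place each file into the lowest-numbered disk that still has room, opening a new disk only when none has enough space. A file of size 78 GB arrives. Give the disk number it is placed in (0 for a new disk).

2

Disks with room: disk 2 (140 GB), disk 3 (241 GB).
The first with room is disk 2.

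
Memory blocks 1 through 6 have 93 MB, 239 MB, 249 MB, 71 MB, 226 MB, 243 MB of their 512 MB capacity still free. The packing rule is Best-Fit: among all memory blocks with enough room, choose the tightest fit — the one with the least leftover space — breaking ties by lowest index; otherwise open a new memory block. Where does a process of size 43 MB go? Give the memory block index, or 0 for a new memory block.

Memory blocks with room: memory block 1 (93 MB), memory block 2 (239 MB), memory block 3 (249 MB), memory block 4 (71 MB), memory block 5 (226 MB), memory block 6 (243 MB).
Tightest fit is memory block 4 with 71 MB free.

4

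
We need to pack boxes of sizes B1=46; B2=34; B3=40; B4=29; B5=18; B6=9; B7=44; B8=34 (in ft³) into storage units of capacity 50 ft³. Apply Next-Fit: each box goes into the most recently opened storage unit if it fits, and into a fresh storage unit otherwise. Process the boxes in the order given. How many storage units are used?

7

storage unit 1: place B1 (46 ft³), 4 ft³ left
storage unit 2: place B2 (34 ft³), 16 ft³ left
storage unit 3: place B3 (40 ft³), 10 ft³ left
storage unit 4: place B4 (29 ft³), 21 ft³ left
storage unit 4: place B5 (18 ft³), 3 ft³ left
storage unit 5: place B6 (9 ft³), 41 ft³ left
storage unit 6: place B7 (44 ft³), 6 ft³ left
storage unit 7: place B8 (34 ft³), 16 ft³ left
Final storage units: [46] [34] [40] [29,18] [9] [44] [34].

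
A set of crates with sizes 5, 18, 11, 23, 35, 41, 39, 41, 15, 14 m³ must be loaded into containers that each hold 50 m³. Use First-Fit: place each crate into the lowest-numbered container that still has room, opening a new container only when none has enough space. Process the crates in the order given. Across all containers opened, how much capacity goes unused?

5 m³ → container 1 (remaining 45 m³)
18 m³ → container 1 (remaining 27 m³)
11 m³ → container 1 (remaining 16 m³)
23 m³ → container 2 (remaining 27 m³)
35 m³ → container 3 (remaining 15 m³)
41 m³ → container 4 (remaining 9 m³)
39 m³ → container 5 (remaining 11 m³)
41 m³ → container 6 (remaining 9 m³)
15 m³ → container 1 (remaining 1 m³)
14 m³ → container 2 (remaining 13 m³)
6 containers × 50 m³ = 300 m³; used 242 m³; unused 58 m³.

58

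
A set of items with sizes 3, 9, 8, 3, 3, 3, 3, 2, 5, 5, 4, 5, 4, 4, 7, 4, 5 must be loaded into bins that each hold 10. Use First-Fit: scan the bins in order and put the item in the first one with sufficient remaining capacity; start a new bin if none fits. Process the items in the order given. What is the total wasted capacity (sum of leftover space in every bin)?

13

Put 3 in bin 1; 7 remain.
Put 9 in bin 2; 1 remain.
Put 8 in bin 3; 2 remain.
Put 3 in bin 1; 4 remain.
Put 3 in bin 1; 1 remain.
Put 3 in bin 4; 7 remain.
Put 3 in bin 4; 4 remain.
Put 2 in bin 3; 0 remain.
Put 5 in bin 5; 5 remain.
Put 5 in bin 5; 0 remain.
Put 4 in bin 4; 0 remain.
Put 5 in bin 6; 5 remain.
Put 4 in bin 6; 1 remain.
Put 4 in bin 7; 6 remain.
Put 7 in bin 8; 3 remain.
Put 4 in bin 7; 2 remain.
Put 5 in bin 9; 5 remain.
9 bins × 10 = 90; used 77; unused 13.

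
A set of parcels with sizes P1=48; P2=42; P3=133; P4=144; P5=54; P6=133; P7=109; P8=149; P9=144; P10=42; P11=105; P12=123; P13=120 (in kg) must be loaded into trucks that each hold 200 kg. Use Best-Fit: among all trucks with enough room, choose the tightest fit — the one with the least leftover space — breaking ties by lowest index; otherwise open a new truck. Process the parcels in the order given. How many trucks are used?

Put P1 (48 kg) in truck 1; 152 kg remain.
Put P2 (42 kg) in truck 1; 110 kg remain.
Put P3 (133 kg) in truck 2; 67 kg remain.
Put P4 (144 kg) in truck 3; 56 kg remain.
Put P5 (54 kg) in truck 3; 2 kg remain.
Put P6 (133 kg) in truck 4; 67 kg remain.
Put P7 (109 kg) in truck 1; 1 kg remain.
Put P8 (149 kg) in truck 5; 51 kg remain.
Put P9 (144 kg) in truck 6; 56 kg remain.
Put P10 (42 kg) in truck 5; 9 kg remain.
Put P11 (105 kg) in truck 7; 95 kg remain.
Put P12 (123 kg) in truck 8; 77 kg remain.
Put P13 (120 kg) in truck 9; 80 kg remain.

9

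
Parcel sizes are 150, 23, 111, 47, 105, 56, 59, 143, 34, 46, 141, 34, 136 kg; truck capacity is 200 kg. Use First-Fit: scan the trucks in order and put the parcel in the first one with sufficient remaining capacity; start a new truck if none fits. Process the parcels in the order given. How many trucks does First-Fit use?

7

truck 1: place 150 kg, 50 kg left
truck 1: place 23 kg, 27 kg left
truck 2: place 111 kg, 89 kg left
truck 2: place 47 kg, 42 kg left
truck 3: place 105 kg, 95 kg left
truck 3: place 56 kg, 39 kg left
truck 4: place 59 kg, 141 kg left
truck 5: place 143 kg, 57 kg left
truck 2: place 34 kg, 8 kg left
truck 4: place 46 kg, 95 kg left
truck 6: place 141 kg, 59 kg left
truck 3: place 34 kg, 5 kg left
truck 7: place 136 kg, 64 kg left
Final trucks: [150,23] [111,47,34] [105,56,34] [59,46] [143] [141] [136].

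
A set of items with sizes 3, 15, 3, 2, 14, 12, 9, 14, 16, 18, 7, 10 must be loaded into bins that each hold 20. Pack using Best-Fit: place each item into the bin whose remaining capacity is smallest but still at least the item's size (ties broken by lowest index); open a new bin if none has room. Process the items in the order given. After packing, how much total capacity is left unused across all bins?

3 → bin 1 (remaining 17)
15 → bin 1 (remaining 2)
3 → bin 2 (remaining 17)
2 → bin 1 (remaining 0)
14 → bin 2 (remaining 3)
12 → bin 3 (remaining 8)
9 → bin 4 (remaining 11)
14 → bin 5 (remaining 6)
16 → bin 6 (remaining 4)
18 → bin 7 (remaining 2)
7 → bin 3 (remaining 1)
10 → bin 4 (remaining 1)
7 bins × 20 = 140; used 123; unused 17.

17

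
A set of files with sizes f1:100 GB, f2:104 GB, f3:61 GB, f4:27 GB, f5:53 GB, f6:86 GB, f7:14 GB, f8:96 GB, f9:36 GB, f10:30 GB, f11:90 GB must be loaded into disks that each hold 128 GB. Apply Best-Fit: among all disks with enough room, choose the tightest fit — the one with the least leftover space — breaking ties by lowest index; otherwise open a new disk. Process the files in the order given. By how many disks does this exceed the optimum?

Best-Fit: [100,27] [104] [61,53,14] [86,36] [96,30] [90] → 6 disks.
Total size 697 GB; any packing needs at least ⌈697/128⌉ = 6 disks.
So 6 is already optimal.

0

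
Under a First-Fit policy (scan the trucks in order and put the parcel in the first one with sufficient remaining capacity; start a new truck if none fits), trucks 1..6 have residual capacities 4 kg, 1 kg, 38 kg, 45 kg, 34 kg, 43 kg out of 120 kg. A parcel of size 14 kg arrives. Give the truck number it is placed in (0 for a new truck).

3

Trucks with room: truck 3 (38 kg), truck 4 (45 kg), truck 5 (34 kg), truck 6 (43 kg).
The first with room is truck 3.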